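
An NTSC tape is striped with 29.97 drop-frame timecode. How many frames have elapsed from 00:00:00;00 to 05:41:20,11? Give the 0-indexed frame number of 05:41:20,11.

As if non-drop at 30 labels/s: (5 × 3600 + 41 × 60 + 20) × 30 + 11 = 614411.
Minute boundaries passed: 341; those not divisible by 10: 341 − 34 = 307; dropped labels = 2 × 307 = 614.
Actual frame index = 614411 − 614 = 613797.

613797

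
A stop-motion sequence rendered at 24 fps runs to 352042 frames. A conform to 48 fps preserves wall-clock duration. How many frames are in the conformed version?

704084 frames

Target frames = source frames × (target rate / source rate) = 352042 × (48)/(24) = 352042 × 2 = 704084.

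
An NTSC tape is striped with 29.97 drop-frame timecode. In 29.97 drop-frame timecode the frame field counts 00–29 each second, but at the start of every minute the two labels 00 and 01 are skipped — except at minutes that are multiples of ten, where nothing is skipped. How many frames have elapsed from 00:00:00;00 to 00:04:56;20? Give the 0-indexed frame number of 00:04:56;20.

Complete 10-minute blocks: 0, each 17982 frames → 0.
Remaining 4 whole minutes in the current block: 1800 + 3 × 1798 = 7194 frames.
Within the current minute: 56 × 30 + 20 − 2 = 1698 (labels ;00/;01 skipped at this minute). Total = 0 + 7194 + 1698 = 8892.

8892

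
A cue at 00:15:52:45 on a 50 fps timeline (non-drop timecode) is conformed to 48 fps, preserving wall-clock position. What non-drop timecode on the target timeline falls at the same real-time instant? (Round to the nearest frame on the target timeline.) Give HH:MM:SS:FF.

Source frame index: (0×3600 + 15×60 + 52) × 50 + 45 = 47645.
Real time: 47645 / (50) = 9529/10 s.
Target frame: (9529/10) × (48) = 228696/5 ≈ 45739.200 → 45739.
At 48 labels/s: frame 45739 → 00:15:52:43.

00:15:52:43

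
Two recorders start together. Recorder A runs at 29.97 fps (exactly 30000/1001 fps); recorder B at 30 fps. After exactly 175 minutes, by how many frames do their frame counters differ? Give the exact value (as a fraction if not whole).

45000/143 frames

175 min = 10500 s.
A emits 30000/1001 × 10500 = 45000000/143 frames; B emits 30 × 10500 = 315000.
Difference = 45000/143 frames (≈ 314.6853); B is ahead of A.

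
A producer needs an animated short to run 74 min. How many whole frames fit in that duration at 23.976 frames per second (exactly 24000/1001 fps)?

74 min = 4440 s.
Frames = 4440 × 24000/1001 = 106560000/1001 ≈ 106453.5465.
Complete frames: 106453.

106453 frames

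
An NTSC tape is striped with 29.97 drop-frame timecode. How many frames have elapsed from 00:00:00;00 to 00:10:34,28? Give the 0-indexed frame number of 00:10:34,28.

Complete 10-minute blocks: 1, each 17982 frames → 17982.
Remaining 0 whole minutes in the current block: 0 frames.
Within the current minute: 34 × 30 + 28 = 1048. Total = 17982 + 0 + 1048 = 19030.

19030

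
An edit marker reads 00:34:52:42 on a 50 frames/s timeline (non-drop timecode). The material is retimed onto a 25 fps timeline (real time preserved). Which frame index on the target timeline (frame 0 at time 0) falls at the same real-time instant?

frame 52321

Source frame index: (0×3600 + 34×60 + 52) × 50 + 42 = 104642.
Real time: 104642 / (50) = 52321/25 s.
Target frame: (52321/25) × (25) = 52321.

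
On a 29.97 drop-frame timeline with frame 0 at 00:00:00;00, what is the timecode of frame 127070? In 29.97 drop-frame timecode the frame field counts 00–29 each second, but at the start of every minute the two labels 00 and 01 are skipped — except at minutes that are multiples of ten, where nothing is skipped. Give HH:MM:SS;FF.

01:10:39;26

Ten DF minutes hold 17982 frames, so frame 127070 lies in block 7 (frames 125874–143855) with 1196 frames into that block.
The block's first minute is 1800 frames and the rest 1798 each; 1196 frames reaches minute 0, so 7 × 18 + 0 × 2 = 126 labels have been skipped so far.
Adding those back, label number 127070 + 126 = 127196 at 30 labels/s is 4239 s + 26 f = 1 h 10 min 39 s frame 26, i.e. 01:10:39;26.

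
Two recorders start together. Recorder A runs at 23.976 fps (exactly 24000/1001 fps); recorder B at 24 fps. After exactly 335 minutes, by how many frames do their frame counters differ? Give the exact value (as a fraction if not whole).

335 min = 20100 s.
A emits 24000/1001 × 20100 = 482400000/1001 frames; B emits 24 × 20100 = 482400.
Difference = 482400/1001 frames (≈ 481.9181); B is ahead of A.

482400/1001 frames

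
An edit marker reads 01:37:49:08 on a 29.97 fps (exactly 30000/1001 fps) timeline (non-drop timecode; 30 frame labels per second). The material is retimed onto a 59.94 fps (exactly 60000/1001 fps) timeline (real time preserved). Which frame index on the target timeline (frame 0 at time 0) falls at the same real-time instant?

Source frame index: (1×3600 + 37×60 + 49) × 30 + 8 = 176078.
Real time: 176078 / (30000/1001) = 88127039/15000 s.
Target frame: (88127039/15000) × (60000/1001) = 352156.

frame 352156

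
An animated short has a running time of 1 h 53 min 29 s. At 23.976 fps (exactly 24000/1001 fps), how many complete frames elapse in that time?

163252 frames

1 h 53 min 29 s = 6809 s.
Frames = 6809 × 24000/1001 = 14856000/91 ≈ 163252.7473.
Complete frames: 163252.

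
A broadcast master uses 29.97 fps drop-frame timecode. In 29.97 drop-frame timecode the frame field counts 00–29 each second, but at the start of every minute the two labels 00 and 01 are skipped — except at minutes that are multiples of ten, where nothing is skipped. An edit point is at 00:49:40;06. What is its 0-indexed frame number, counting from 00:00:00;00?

As if non-drop at 30 labels/s: (0 × 3600 + 49 × 60 + 40) × 30 + 6 = 89406.
Minute boundaries passed: 49; those not divisible by 10: 49 − 4 = 45; dropped labels = 2 × 45 = 90.
Actual frame index = 89406 − 90 = 89316.

89316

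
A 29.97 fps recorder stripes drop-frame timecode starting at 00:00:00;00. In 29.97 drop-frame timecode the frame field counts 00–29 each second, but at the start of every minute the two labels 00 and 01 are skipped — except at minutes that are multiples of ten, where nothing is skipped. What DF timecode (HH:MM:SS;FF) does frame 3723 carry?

00:02:04;07

Ten DF minutes hold 17982 frames, so frame 3723 lies in block 0 (frames 0–17981) with 3723 frames into that block.
The block's first minute is 1800 frames and the rest 1798 each; 3723 frames reaches minute 2, so 0 × 18 + 2 × 2 = 4 labels have been skipped so far.
Adding those back, label number 3723 + 4 = 3727 at 30 labels/s is 124 s + 7 f = 0 h 2 min 4 s frame 7, i.e. 00:02:04;07.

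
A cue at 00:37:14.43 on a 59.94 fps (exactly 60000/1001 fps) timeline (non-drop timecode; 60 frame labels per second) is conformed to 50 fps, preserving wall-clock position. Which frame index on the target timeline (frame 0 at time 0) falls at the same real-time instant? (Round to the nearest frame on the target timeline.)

Source frame index: (0×3600 + 37×60 + 14) × 60 + 43 = 134083.
Real time: 134083 / (60000/1001) = 134217083/60000 s.
Target frame: (134217083/60000) × (50) = 134217083/1200 ≈ 111847.569 → 111848.

frame 111848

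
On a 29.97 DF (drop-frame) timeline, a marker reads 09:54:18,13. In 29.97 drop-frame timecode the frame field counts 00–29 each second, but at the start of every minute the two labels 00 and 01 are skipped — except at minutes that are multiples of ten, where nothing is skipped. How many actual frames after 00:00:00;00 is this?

As if non-drop at 30 labels/s: (9 × 3600 + 54 × 60 + 18) × 30 + 13 = 1069753.
Minute boundaries passed: 594; those not divisible by 10: 594 − 59 = 535; dropped labels = 2 × 535 = 1070.
Actual frame index = 1069753 − 1070 = 1068683.

1068683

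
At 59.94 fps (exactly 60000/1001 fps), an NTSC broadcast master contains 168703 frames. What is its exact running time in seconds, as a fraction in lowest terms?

Running time = 168703 ÷ (60000/1001) = 168703 × 1001/60000 = 168871703/60000 s.

168871703/60000 seconds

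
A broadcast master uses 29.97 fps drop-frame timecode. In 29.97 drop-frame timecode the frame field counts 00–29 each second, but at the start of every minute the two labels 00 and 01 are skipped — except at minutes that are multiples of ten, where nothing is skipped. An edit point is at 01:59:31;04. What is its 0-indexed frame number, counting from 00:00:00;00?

As if non-drop at 30 labels/s: (1 × 3600 + 59 × 60 + 31) × 30 + 4 = 215134.
Minute boundaries passed: 119; those not divisible by 10: 119 − 11 = 108; dropped labels = 2 × 108 = 216.
Actual frame index = 215134 − 216 = 214918.

214918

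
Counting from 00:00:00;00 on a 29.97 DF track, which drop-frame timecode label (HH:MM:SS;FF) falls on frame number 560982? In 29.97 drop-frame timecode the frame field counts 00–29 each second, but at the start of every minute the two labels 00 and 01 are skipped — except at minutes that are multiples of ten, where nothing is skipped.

Each 10-minute DF block holds 10 × 60 × 30 − 9 × 2 = 17982 frames. 560982 ÷ 17982 → 31 full blocks, remainder 3540.
Within the partial block the first minute is 1800 frames and each further minute 1798, so 1 further minute boundary passed. Total skipped labels = 18 × 31 + 2 × 1 = 560.
Non-drop label index = 560982 + 560 = 561542; at 30 labels/s that is 05:11:58:02, i.e. DF 05:11:58;02.

05:11:58;02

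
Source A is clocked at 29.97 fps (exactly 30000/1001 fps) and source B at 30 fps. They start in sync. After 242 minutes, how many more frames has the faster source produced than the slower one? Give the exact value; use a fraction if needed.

39600/91 frames

242 min = 14520 s.
A emits 30000/1001 × 14520 = 39600000/91 frames; B emits 30 × 14520 = 435600.
Difference = 39600/91 frames (≈ 435.1648); B is ahead of A.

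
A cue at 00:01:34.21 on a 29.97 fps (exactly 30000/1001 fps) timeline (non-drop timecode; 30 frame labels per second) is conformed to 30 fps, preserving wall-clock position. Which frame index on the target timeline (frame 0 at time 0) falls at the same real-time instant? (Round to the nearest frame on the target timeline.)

frame 2844

Source frame index: (0×3600 + 1×60 + 34) × 30 + 21 = 2841.
Real time: 2841 / (30000/1001) = 947947/10000 s.
Target frame: (947947/10000) × (30) = 2843841/1000 ≈ 2843.841 → 2844.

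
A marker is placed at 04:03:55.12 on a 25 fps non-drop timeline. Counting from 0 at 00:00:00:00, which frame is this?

Total seconds to the label: (4 × 3600 + 3 × 60 + 55) = 14635.
Frame index = 14635 × 25 + 12 = 365887.

365887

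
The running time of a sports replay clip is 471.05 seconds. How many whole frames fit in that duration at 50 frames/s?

23552 frames

Frames = 471.05 × 50 = 47105/2 ≈ 23552.5000.
Complete frames: 23552.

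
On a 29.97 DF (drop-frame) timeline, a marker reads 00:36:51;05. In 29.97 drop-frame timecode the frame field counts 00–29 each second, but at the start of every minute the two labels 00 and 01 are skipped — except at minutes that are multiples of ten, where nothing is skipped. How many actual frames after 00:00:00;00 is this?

As if non-drop at 30 labels/s: (0 × 3600 + 36 × 60 + 51) × 30 + 5 = 66335.
Minute boundaries passed: 36; those not divisible by 10: 36 − 3 = 33; dropped labels = 2 × 33 = 66.
Actual frame index = 66335 − 66 = 66269.

66269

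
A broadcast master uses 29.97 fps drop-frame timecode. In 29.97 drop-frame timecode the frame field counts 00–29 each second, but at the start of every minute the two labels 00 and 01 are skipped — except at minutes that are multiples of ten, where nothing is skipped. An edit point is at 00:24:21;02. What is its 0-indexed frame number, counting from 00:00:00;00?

As if non-drop at 30 labels/s: (0 × 3600 + 24 × 60 + 21) × 30 + 2 = 43832.
Minute boundaries passed: 24; those not divisible by 10: 24 − 2 = 22; dropped labels = 2 × 22 = 44.
Actual frame index = 43832 − 44 = 43788.

43788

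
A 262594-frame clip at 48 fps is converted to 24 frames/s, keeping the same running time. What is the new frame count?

131297 frames

Target frames = source frames × (target rate / source rate) = 262594 × (24)/(48) = 262594 × 1/2 = 131297.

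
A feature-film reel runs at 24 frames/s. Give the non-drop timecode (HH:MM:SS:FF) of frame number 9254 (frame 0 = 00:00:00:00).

9254 ÷ 24 = 385 full seconds, remainder 14 frames.
385 s = 0 h 6 min 25 s.
Timecode: 00:06:25:14.

00:06:25:14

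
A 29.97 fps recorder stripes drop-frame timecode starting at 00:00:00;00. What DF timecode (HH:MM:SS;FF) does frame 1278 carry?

00:00:42;18

Each 10-minute DF block holds 10 × 60 × 30 − 9 × 2 = 17982 frames. 1278 ÷ 17982 → 0 full blocks, remainder 1278.
Within the partial block the first minute is 1800 frames and each further minute 1798, so 0 further minute boundaries passed. Total skipped labels = 18 × 0 + 2 × 0 = 0.
Non-drop label index = 1278 + 0 = 1278; at 30 labels/s that is 00:00:42:18, i.e. DF 00:00:42;18.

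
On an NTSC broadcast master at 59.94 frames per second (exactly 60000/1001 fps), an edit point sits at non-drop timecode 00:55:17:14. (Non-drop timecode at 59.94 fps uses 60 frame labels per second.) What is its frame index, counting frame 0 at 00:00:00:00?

199034

Total seconds to the label: (0 × 3600 + 55 × 60 + 17) = 3317.
Frame index = 3317 × 60 + 14 = 199034.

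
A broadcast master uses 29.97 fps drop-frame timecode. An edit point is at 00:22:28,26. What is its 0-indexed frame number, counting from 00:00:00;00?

Complete 10-minute blocks: 2, each 17982 frames → 35964.
Remaining 2 whole minutes in the current block: 1800 + 1 × 1798 = 3598 frames.
Within the current minute: 28 × 30 + 26 − 2 = 864 (labels ;00/;01 skipped at this minute). Total = 35964 + 3598 + 864 = 40426.

40426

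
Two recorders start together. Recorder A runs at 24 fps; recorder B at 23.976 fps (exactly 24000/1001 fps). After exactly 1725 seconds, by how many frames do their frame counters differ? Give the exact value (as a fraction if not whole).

A emits 24 × 1725 = 41400 frames; B emits 24000/1001 × 1725 = 41400000/1001.
Difference = 41400/1001 frames (≈ 41.3586); B is behind A.

41400/1001 frames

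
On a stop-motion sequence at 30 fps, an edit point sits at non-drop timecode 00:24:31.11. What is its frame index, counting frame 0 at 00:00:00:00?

44141

Total seconds to the label: (0 × 3600 + 24 × 60 + 31) = 1471.
Frame index = 1471 × 30 + 11 = 44141.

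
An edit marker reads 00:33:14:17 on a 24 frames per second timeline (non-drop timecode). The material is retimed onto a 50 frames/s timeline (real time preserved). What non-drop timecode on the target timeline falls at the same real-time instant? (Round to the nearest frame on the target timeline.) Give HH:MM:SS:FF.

00:33:14:35

Source frame index: (0×3600 + 33×60 + 14) × 24 + 17 = 47873.
Real time: 47873 / (24) = 47873/24 s.
Target frame: (47873/24) × (50) = 1196825/12 ≈ 99735.417 → 99735.
At 50 labels/s: frame 99735 → 00:33:14:35.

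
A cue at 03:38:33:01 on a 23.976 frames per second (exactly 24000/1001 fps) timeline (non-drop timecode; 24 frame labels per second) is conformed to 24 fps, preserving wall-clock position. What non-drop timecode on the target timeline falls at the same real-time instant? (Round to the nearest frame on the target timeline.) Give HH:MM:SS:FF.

03:38:46:04

Source frame index: (3×3600 + 38×60 + 33) × 24 + 1 = 314713.
Real time: 314713 / (24000/1001) = 315027713/24000 s.
Target frame: (315027713/24000) × (24) = 315027713/1000 ≈ 315027.713 → 315028.
At 24 labels/s: frame 315028 → 03:38:46:04.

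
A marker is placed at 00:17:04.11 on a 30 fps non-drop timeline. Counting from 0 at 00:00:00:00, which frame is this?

30731

Total seconds to the label: (0 × 3600 + 17 × 60 + 4) = 1024.
Frame index = 1024 × 30 + 11 = 30731.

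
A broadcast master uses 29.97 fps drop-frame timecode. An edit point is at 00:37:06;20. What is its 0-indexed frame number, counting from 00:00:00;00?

66732

As if non-drop at 30 labels/s: (0 × 3600 + 37 × 60 + 6) × 30 + 20 = 66800.
Minute boundaries passed: 37; those not divisible by 10: 37 − 3 = 34; dropped labels = 2 × 34 = 68.
Actual frame index = 66800 − 68 = 66732.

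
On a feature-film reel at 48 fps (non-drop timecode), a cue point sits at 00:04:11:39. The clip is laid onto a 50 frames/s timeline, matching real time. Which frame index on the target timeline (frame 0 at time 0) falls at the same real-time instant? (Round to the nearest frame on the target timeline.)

Source frame index: (0×3600 + 4×60 + 11) × 48 + 39 = 12087.
Real time: 12087 / (48) = 4029/16 s.
Target frame: (4029/16) × (50) = 100725/8 ≈ 12590.625 → 12591.

frame 12591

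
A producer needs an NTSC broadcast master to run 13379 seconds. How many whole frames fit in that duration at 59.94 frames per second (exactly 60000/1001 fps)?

Frames = 13379 × 60000/1001 = 802740000/1001 ≈ 801938.0619.
Complete frames: 801938.

801938 frames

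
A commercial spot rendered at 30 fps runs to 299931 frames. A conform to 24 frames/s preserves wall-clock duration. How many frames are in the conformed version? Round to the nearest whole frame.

239945 frames

Frames at target rate = 299931 × (24) / (30) = 1199724/5 ≈ 239944.800.
Nearest whole frame: 239945.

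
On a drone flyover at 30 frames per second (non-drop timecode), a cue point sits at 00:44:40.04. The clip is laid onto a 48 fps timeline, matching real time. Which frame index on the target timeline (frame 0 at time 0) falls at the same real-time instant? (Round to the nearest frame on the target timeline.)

Source frame index: (0×3600 + 44×60 + 40) × 30 + 4 = 80404.
Real time: 80404 / (30) = 40202/15 s.
Target frame: (40202/15) × (48) = 643232/5 ≈ 128646.400 → 128646.

frame 128646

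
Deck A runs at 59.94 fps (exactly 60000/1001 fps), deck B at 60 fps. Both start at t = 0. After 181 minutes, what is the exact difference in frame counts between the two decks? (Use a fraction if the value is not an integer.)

181 min = 10860 s.
A emits 60000/1001 × 10860 = 651600000/1001 frames; B emits 60 × 10860 = 651600.
Difference = 651600/1001 frames (≈ 650.9491); B is ahead of A.

651600/1001 frames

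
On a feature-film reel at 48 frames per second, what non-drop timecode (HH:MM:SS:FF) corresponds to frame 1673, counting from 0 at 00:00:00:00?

00:00:34:41

1673 ÷ 48 = 34 full seconds, remainder 41 frames.
34 s = 0 h 0 min 34 s.
Timecode: 00:00:34:41.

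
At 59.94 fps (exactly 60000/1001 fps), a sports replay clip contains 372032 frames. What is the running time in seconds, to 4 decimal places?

Running time = 372032 × 1001/60000 = 11637626/1875 s ≈ 6206.7339 s.

6206.7339 seconds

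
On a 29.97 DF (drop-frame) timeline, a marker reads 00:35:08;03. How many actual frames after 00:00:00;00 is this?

63179

As if non-drop at 30 labels/s: (0 × 3600 + 35 × 60 + 8) × 30 + 3 = 63243.
Minute boundaries passed: 35; those not divisible by 10: 35 − 3 = 32; dropped labels = 2 × 32 = 64.
Actual frame index = 63243 − 64 = 63179.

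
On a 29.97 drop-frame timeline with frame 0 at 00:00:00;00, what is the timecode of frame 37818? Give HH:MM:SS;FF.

00:21:01;26

Each 10-minute DF block holds 10 × 60 × 30 − 9 × 2 = 17982 frames. 37818 ÷ 17982 → 2 full blocks, remainder 1854.
Within the partial block the first minute is 1800 frames and each further minute 1798, so 1 further minute boundary passed. Total skipped labels = 18 × 2 + 2 × 1 = 38.
Non-drop label index = 37818 + 38 = 37856; at 30 labels/s that is 00:21:01:26, i.e. DF 00:21:01;26.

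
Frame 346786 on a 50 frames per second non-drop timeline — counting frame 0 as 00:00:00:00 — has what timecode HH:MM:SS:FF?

01:55:35:36

346786 ÷ 50 = 6935 full seconds, remainder 36 frames.
6935 s = 1 h 55 min 35 s.
Timecode: 01:55:35:36.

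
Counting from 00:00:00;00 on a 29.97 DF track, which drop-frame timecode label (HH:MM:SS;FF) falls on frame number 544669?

05:02:53;23

Ten DF minutes hold 17982 frames, so frame 544669 lies in block 30 (frames 539460–557441) with 5209 frames into that block.
The block's first minute is 1800 frames and the rest 1798 each; 5209 frames reaches minute 2, so 30 × 18 + 2 × 2 = 544 labels have been skipped so far.
Adding those back, label number 544669 + 544 = 545213 at 30 labels/s is 18173 s + 23 f = 5 h 2 min 53 s frame 23, i.e. 05:02:53;23.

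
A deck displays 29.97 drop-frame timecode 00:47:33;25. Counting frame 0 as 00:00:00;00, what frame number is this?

85529

Complete 10-minute blocks: 4, each 17982 frames → 71928.
Remaining 7 whole minutes in the current block: 1800 + 6 × 1798 = 12588 frames.
Within the current minute: 33 × 30 + 25 − 2 = 1013 (labels ;00/;01 skipped at this minute). Total = 71928 + 12588 + 1013 = 85529.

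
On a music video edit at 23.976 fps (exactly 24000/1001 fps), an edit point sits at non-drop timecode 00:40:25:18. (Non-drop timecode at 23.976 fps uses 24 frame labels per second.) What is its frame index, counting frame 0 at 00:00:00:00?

Total seconds to the label: (0 × 3600 + 40 × 60 + 25) = 2425.
Frame index = 2425 × 24 + 18 = 58218.

frame 58218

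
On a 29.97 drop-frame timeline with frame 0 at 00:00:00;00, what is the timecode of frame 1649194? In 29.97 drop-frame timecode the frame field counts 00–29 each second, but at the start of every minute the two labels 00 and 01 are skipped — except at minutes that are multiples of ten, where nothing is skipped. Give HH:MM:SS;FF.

15:17:08;06

Each 10-minute DF block holds 10 × 60 × 30 − 9 × 2 = 17982 frames. 1649194 ÷ 17982 → 91 full blocks, remainder 12832.
Within the partial block the first minute is 1800 frames and each further minute 1798, so 7 further minute boundaries passed. Total skipped labels = 18 × 91 + 2 × 7 = 1652.
Non-drop label index = 1649194 + 1652 = 1650846; at 30 labels/s that is 15:17:08:06, i.e. DF 15:17:08;06.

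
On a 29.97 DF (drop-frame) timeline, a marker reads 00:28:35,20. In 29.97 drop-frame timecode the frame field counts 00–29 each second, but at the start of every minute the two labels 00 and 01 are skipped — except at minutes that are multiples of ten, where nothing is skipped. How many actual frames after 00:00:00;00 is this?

51418

As if non-drop at 30 labels/s: (0 × 3600 + 28 × 60 + 35) × 30 + 20 = 51470.
Minute boundaries passed: 28; those not divisible by 10: 28 − 2 = 26; dropped labels = 2 × 26 = 52.
Actual frame index = 51470 − 52 = 51418.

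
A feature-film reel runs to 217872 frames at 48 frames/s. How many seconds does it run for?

Running time = 217872 / (48) = 4539 s.

4539 seconds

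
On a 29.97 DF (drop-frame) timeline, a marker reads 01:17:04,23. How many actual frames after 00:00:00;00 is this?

As if non-drop at 30 labels/s: (1 × 3600 + 17 × 60 + 4) × 30 + 23 = 138743.
Minute boundaries passed: 77; those not divisible by 10: 77 − 7 = 70; dropped labels = 2 × 70 = 140.
Actual frame index = 138743 − 140 = 138603.

138603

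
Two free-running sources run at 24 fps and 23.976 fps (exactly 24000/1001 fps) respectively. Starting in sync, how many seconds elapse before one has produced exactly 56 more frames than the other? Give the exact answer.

The gap grows by |24000/1001 − 24| = 24/1001 frames per second.
Time for a 56-frame gap: 56 ÷ (24/1001) = 7007/3 s.

7007/3 seconds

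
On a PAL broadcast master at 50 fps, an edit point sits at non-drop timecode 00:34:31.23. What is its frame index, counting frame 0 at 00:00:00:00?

Total seconds to the label: (0 × 3600 + 34 × 60 + 31) = 2071.
Frame index = 2071 × 50 + 23 = 103573.

103573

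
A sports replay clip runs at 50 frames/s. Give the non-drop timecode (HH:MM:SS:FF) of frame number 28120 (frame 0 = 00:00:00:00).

28120 ÷ 50 = 562 full seconds, remainder 20 frames.
562 s = 0 h 9 min 22 s.
Timecode: 00:09:22:20.

00:09:22:20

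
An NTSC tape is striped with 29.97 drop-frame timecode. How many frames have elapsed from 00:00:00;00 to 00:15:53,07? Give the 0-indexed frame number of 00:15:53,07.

As if non-drop at 30 labels/s: (0 × 3600 + 15 × 60 + 53) × 30 + 7 = 28597.
Minute boundaries passed: 15; those not divisible by 10: 15 − 1 = 14; dropped labels = 2 × 14 = 28.
Actual frame index = 28597 − 28 = 28569.

28569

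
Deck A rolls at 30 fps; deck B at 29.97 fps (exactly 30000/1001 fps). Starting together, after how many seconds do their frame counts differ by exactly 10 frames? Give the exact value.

The gap grows by |30000/1001 − 30| = 30/1001 frames per second.
Time for a 10-frame gap: 10 ÷ (30/1001) = 1001/3 s.

1001/3 seconds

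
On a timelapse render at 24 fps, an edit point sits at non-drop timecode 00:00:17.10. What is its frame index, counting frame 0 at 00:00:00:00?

Total seconds to the label: (0 × 3600 + 0 × 60 + 17) = 17.
Frame index = 17 × 24 + 10 = 418.

frame 418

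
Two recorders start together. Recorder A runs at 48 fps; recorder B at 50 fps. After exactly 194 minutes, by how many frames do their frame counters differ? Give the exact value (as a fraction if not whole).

194 min = 11640 s.
A emits 48 × 11640 = 558720 frames; B emits 50 × 11640 = 582000.
Difference = 23280 frames; B is ahead of A.

23280 frames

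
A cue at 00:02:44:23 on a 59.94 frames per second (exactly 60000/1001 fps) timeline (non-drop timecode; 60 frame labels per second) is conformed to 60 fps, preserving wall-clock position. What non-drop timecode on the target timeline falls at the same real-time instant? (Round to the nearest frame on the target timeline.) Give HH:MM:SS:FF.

00:02:44:33

Source frame index: (0×3600 + 2×60 + 44) × 60 + 23 = 9863.
Real time: 9863 / (60000/1001) = 9872863/60000 s.
Target frame: (9872863/60000) × (60) = 9872863/1000 ≈ 9872.863 → 9873.
At 60 labels/s: frame 9873 → 00:02:44:33.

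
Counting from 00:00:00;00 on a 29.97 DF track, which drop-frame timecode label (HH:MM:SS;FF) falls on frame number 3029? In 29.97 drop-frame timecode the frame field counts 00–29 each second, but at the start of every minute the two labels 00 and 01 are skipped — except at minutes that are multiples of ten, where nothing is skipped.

Each 10-minute DF block holds 10 × 60 × 30 − 9 × 2 = 17982 frames. 3029 ÷ 17982 → 0 full blocks, remainder 3029.
Within the partial block the first minute is 1800 frames and each further minute 1798, so 1 further minute boundary passed. Total skipped labels = 18 × 0 + 2 × 1 = 2.
Non-drop label index = 3029 + 2 = 3031; at 30 labels/s that is 00:01:41:01, i.e. DF 00:01:41;01.

00:01:41;01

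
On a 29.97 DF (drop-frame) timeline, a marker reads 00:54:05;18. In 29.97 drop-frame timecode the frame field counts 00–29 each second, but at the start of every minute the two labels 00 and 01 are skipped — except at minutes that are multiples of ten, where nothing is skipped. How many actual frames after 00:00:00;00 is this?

Complete 10-minute blocks: 5, each 17982 frames → 89910.
Remaining 4 whole minutes in the current block: 1800 + 3 × 1798 = 7194 frames.
Within the current minute: 5 × 30 + 18 − 2 = 166 (labels ;00/;01 skipped at this minute). Total = 89910 + 7194 + 166 = 97270.

97270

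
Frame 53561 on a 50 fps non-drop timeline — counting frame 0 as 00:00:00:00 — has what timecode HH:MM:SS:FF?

00:17:51:11

53561 ÷ 50 = 1071 full seconds, remainder 11 frames.
1071 s = 0 h 17 min 51 s.
Timecode: 00:17:51:11.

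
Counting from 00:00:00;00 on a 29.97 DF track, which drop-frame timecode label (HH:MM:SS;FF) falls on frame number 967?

00:00:32;07

Each 10-minute DF block holds 10 × 60 × 30 − 9 × 2 = 17982 frames. 967 ÷ 17982 → 0 full blocks, remainder 967.
Within the partial block the first minute is 1800 frames and each further minute 1798, so 0 further minute boundaries passed. Total skipped labels = 18 × 0 + 2 × 0 = 0.
Non-drop label index = 967 + 0 = 967; at 30 labels/s that is 00:00:32:07, i.e. DF 00:00:32;07.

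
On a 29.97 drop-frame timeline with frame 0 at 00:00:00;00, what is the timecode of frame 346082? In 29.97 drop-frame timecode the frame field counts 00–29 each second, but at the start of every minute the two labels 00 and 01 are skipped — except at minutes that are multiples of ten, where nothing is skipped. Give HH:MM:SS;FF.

03:12:27;18

Each 10-minute DF block holds 10 × 60 × 30 − 9 × 2 = 17982 frames. 346082 ÷ 17982 → 19 full blocks, remainder 4424.
Within the partial block the first minute is 1800 frames and each further minute 1798, so 2 further minute boundaries passed. Total skipped labels = 18 × 19 + 2 × 2 = 346.
Non-drop label index = 346082 + 346 = 346428; at 30 labels/s that is 03:12:27:18, i.e. DF 03:12:27;18.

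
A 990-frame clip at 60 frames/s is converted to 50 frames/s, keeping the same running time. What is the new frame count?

825 frames

Frames at target rate = 990 × (50) / (60) = 825.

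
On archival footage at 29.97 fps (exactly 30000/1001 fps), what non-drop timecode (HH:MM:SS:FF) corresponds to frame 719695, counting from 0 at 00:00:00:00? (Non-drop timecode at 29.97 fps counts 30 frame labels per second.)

719695 ÷ 30 = 23989 full seconds, remainder 25 frames.
23989 s = 6 h 39 min 49 s.
Timecode: 06:39:49:25.

06:39:49:25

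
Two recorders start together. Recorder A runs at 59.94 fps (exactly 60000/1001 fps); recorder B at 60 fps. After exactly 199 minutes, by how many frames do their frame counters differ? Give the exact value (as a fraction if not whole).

716400/1001 frames

199 min = 11940 s.
A emits 60000/1001 × 11940 = 716400000/1001 frames; B emits 60 × 11940 = 716400.
Difference = 716400/1001 frames (≈ 715.6843); B is ahead of A.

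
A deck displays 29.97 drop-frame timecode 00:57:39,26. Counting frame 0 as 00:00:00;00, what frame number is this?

Complete 10-minute blocks: 5, each 17982 frames → 89910.
Remaining 7 whole minutes in the current block: 1800 + 6 × 1798 = 12588 frames.
Within the current minute: 39 × 30 + 26 − 2 = 1194 (labels ;00/;01 skipped at this minute). Total = 89910 + 12588 + 1194 = 103692.

103692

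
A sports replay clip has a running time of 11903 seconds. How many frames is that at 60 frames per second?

714180 frames

Frames = 11903 × 60 = 714180.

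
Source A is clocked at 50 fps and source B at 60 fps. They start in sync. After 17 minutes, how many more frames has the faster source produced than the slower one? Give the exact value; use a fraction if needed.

10200 frames

17 min = 1020 s.
A emits 50 × 1020 = 51000 frames; B emits 60 × 1020 = 61200.
Difference = 10200 frames; B is ahead of A.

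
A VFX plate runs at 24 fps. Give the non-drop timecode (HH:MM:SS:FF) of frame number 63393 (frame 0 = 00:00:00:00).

63393 ÷ 24 = 2641 full seconds, remainder 9 frames.
2641 s = 0 h 44 min 1 s.
Timecode: 00:44:01:09.

00:44:01:09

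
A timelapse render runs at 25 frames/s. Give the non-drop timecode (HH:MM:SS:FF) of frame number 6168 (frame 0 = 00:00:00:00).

6168 ÷ 25 = 246 full seconds, remainder 18 frames.
246 s = 0 h 4 min 6 s.
Timecode: 00:04:06:18.

00:04:06:18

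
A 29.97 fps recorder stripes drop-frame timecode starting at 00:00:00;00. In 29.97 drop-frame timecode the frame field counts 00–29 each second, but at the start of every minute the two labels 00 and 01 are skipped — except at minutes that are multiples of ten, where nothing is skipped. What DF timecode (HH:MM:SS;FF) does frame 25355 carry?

00:14:06;01

Each 10-minute DF block holds 10 × 60 × 30 − 9 × 2 = 17982 frames. 25355 ÷ 17982 → 1 full block, remainder 7373.
Within the partial block the first minute is 1800 frames and each further minute 1798, so 4 further minute boundaries passed. Total skipped labels = 18 × 1 + 2 × 4 = 26.
Non-drop label index = 25355 + 26 = 25381; at 30 labels/s that is 00:14:06:01, i.e. DF 00:14:06;01.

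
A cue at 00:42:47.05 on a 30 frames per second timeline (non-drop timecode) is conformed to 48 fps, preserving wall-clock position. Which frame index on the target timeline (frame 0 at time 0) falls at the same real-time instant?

frame 123224

Source frame index: (0×3600 + 42×60 + 47) × 30 + 5 = 77015.
Real time: 77015 / (30) = 15403/6 s.
Target frame: (15403/6) × (48) = 123224.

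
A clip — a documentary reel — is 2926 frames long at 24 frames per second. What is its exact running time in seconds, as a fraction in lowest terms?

1463/12 seconds

Running time = 2926 ÷ (24) = 2926 × 1/24 = 1463/12 s.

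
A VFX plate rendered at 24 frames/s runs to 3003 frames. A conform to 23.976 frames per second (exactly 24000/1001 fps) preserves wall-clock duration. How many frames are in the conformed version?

Target frames = source frames × (target rate / source rate) = 3003 × (24000/1001)/(24) = 3003 × 1000/1001 = 3000.

3000 frames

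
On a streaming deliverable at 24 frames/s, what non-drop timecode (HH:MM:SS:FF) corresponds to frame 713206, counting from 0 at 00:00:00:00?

08:15:16:22

713206 ÷ 24 = 29716 full seconds, remainder 22 frames.
29716 s = 8 h 15 min 16 s.
Timecode: 08:15:16:22.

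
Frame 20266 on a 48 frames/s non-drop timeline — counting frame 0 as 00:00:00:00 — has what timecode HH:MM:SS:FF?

00:07:02:10

20266 ÷ 48 = 422 full seconds, remainder 10 frames.
422 s = 0 h 7 min 2 s.
Timecode: 00:07:02:10.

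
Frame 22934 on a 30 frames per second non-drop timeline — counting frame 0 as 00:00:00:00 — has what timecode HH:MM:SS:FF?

00:12:44:14

22934 ÷ 30 = 764 full seconds, remainder 14 frames.
764 s = 0 h 12 min 44 s.
Timecode: 00:12:44:14.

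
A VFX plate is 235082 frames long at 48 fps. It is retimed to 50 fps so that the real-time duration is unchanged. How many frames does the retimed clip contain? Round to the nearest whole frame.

Frames at target rate = 235082 × (50) / (48) = 2938525/12 ≈ 244877.083.
Nearest whole frame: 244877.

244877 frames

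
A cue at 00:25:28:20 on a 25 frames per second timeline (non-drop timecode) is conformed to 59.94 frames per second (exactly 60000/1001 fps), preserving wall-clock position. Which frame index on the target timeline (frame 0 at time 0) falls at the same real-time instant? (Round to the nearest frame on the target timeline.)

frame 91636

Source frame index: (0×3600 + 25×60 + 28) × 25 + 20 = 38220.
Real time: 38220 / (25) = 7644/5 s.
Target frame: (7644/5) × (60000/1001) = 1008000/11 ≈ 91636.364 → 91636.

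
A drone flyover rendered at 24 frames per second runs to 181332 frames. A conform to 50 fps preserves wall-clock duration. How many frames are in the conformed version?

377775 frames

Target frames = source frames × (target rate / source rate) = 181332 × (50)/(24) = 181332 × 25/12 = 377775.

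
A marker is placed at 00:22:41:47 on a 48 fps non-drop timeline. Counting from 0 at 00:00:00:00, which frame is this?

frame 65375

Total seconds to the label: (0 × 3600 + 22 × 60 + 41) = 1361.
Frame index = 1361 × 48 + 47 = 65375.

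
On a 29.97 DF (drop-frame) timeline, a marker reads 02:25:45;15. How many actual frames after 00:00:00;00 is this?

As if non-drop at 30 labels/s: (2 × 3600 + 25 × 60 + 45) × 30 + 15 = 262365.
Minute boundaries passed: 145; those not divisible by 10: 145 − 14 = 131; dropped labels = 2 × 131 = 262.
Actual frame index = 262365 − 262 = 262103.

262103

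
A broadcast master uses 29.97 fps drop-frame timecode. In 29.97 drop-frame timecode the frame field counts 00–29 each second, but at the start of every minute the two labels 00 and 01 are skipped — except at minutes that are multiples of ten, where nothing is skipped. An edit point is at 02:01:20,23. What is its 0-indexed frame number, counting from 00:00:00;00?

218205

Complete 10-minute blocks: 12, each 17982 frames → 215784.
Remaining 1 whole minute in the current block: 1800 + 0 × 1798 = 1800 frames.
Within the current minute: 20 × 30 + 23 − 2 = 621 (labels ;00/;01 skipped at this minute). Total = 215784 + 1800 + 621 = 218205.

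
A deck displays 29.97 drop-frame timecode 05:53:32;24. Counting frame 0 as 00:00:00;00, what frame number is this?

Complete 10-minute blocks: 35, each 17982 frames → 629370.
Remaining 3 whole minutes in the current block: 1800 + 2 × 1798 = 5396 frames.
Within the current minute: 32 × 30 + 24 − 2 = 982 (labels ;00/;01 skipped at this minute). Total = 629370 + 5396 + 982 = 635748.

635748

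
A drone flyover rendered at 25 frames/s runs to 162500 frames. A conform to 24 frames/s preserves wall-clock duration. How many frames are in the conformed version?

156000 frames

Target frames = source frames × (target rate / source rate) = 162500 × (24)/(25) = 162500 × 24/25 = 156000.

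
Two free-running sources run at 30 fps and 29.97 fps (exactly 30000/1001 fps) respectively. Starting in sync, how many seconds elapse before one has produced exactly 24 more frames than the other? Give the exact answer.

800.8 seconds

The gap grows by |30000/1001 − 30| = 30/1001 frames per second.
Time for a 24-frame gap: 24 ÷ (30/1001) = 800.8 s.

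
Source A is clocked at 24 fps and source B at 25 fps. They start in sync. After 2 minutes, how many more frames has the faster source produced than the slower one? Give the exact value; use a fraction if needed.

2 min = 120 s.
A emits 24 × 120 = 2880 frames; B emits 25 × 120 = 3000.
Difference = 120 frames; B is ahead of A.

120 frames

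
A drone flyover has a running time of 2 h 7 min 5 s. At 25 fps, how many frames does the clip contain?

190625 frames

2 h 7 min 5 s = 7625 s.
Frames = 7625 × 25 = 190625.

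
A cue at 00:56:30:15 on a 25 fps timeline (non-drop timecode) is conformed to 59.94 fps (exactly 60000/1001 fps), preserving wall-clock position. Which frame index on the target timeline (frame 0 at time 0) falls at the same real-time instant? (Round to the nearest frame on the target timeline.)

frame 203233

Source frame index: (0×3600 + 56×60 + 30) × 25 + 15 = 84765.
Real time: 84765 / (25) = 16953/5 s.
Target frame: (16953/5) × (60000/1001) = 203436000/1001 ≈ 203232.767 → 203233.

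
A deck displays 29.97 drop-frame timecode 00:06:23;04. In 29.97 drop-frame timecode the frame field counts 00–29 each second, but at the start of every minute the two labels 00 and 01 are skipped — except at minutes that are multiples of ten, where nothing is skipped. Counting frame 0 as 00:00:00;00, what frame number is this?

As if non-drop at 30 labels/s: (0 × 3600 + 6 × 60 + 23) × 30 + 4 = 11494.
Minute boundaries passed: 6; those not divisible by 10: 6 − 0 = 6; dropped labels = 2 × 6 = 12.
Actual frame index = 11494 − 12 = 11482.

11482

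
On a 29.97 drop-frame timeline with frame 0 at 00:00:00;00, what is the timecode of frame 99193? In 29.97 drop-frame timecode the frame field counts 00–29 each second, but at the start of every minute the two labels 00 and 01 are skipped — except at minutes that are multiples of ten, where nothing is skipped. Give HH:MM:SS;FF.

00:55:09;23

Ten DF minutes hold 17982 frames, so frame 99193 lies in block 5 (frames 89910–107891) with 9283 frames into that block.
The block's first minute is 1800 frames and the rest 1798 each; 9283 frames reaches minute 5, so 5 × 18 + 5 × 2 = 100 labels have been skipped so far.
Adding those back, label number 99193 + 100 = 99293 at 30 labels/s is 3309 s + 23 f = 0 h 55 min 9 s frame 23, i.e. 00:55:09;23.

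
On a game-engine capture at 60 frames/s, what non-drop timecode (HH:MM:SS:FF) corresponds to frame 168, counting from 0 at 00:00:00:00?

00:00:02:48

168 ÷ 60 = 2 full seconds, remainder 48 frames.
2 s = 0 h 0 min 2 s.
Timecode: 00:00:02:48.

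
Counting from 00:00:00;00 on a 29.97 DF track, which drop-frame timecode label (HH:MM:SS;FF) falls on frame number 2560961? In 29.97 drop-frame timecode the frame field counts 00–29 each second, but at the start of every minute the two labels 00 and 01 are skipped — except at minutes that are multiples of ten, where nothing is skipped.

23:44:10;25

Each 10-minute DF block holds 10 × 60 × 30 − 9 × 2 = 17982 frames. 2560961 ÷ 17982 → 142 full blocks, remainder 7517.
Within the partial block the first minute is 1800 frames and each further minute 1798, so 4 further minute boundaries passed. Total skipped labels = 18 × 142 + 2 × 4 = 2564.
Non-drop label index = 2560961 + 2564 = 2563525; at 30 labels/s that is 23:44:10:25, i.e. DF 23:44:10;25.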